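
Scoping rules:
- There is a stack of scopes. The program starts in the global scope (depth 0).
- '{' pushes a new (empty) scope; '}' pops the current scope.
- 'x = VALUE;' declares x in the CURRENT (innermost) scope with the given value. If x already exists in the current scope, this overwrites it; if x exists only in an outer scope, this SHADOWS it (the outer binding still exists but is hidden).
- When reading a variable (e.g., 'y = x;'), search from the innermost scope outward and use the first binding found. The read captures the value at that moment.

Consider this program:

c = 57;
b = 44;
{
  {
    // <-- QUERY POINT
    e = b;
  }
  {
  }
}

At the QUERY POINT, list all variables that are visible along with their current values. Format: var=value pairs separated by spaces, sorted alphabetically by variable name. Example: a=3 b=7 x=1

Answer: b=44 c=57

Derivation:
Step 1: declare c=57 at depth 0
Step 2: declare b=44 at depth 0
Step 3: enter scope (depth=1)
Step 4: enter scope (depth=2)
Visible at query point: b=44 c=57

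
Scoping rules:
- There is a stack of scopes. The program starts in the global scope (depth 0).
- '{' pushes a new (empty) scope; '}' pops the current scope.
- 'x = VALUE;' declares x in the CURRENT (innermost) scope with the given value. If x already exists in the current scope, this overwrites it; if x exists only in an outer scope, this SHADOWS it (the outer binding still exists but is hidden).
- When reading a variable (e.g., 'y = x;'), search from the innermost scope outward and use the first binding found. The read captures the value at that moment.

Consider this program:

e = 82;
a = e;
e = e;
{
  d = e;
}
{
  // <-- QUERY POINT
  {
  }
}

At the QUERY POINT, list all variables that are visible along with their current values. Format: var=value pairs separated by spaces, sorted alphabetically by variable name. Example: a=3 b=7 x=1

Step 1: declare e=82 at depth 0
Step 2: declare a=(read e)=82 at depth 0
Step 3: declare e=(read e)=82 at depth 0
Step 4: enter scope (depth=1)
Step 5: declare d=(read e)=82 at depth 1
Step 6: exit scope (depth=0)
Step 7: enter scope (depth=1)
Visible at query point: a=82 e=82

Answer: a=82 e=82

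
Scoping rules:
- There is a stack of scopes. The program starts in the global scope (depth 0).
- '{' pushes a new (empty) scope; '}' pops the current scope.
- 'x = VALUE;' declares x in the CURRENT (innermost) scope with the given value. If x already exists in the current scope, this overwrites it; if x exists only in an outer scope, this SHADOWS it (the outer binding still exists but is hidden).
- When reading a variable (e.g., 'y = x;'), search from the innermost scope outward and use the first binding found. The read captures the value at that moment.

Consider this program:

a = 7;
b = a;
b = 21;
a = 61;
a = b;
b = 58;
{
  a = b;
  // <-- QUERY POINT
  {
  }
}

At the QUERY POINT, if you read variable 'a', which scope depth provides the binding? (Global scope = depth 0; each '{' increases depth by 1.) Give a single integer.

Step 1: declare a=7 at depth 0
Step 2: declare b=(read a)=7 at depth 0
Step 3: declare b=21 at depth 0
Step 4: declare a=61 at depth 0
Step 5: declare a=(read b)=21 at depth 0
Step 6: declare b=58 at depth 0
Step 7: enter scope (depth=1)
Step 8: declare a=(read b)=58 at depth 1
Visible at query point: a=58 b=58

Answer: 1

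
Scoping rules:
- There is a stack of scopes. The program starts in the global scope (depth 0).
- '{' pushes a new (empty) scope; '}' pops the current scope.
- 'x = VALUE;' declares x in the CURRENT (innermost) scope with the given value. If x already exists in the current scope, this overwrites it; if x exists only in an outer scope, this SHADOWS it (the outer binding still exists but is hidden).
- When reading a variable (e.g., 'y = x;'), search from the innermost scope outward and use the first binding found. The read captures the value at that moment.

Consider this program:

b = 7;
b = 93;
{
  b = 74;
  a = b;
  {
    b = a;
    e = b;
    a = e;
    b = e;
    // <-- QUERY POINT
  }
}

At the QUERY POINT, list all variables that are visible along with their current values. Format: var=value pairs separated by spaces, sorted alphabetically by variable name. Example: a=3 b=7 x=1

Step 1: declare b=7 at depth 0
Step 2: declare b=93 at depth 0
Step 3: enter scope (depth=1)
Step 4: declare b=74 at depth 1
Step 5: declare a=(read b)=74 at depth 1
Step 6: enter scope (depth=2)
Step 7: declare b=(read a)=74 at depth 2
Step 8: declare e=(read b)=74 at depth 2
Step 9: declare a=(read e)=74 at depth 2
Step 10: declare b=(read e)=74 at depth 2
Visible at query point: a=74 b=74 e=74

Answer: a=74 b=74 e=74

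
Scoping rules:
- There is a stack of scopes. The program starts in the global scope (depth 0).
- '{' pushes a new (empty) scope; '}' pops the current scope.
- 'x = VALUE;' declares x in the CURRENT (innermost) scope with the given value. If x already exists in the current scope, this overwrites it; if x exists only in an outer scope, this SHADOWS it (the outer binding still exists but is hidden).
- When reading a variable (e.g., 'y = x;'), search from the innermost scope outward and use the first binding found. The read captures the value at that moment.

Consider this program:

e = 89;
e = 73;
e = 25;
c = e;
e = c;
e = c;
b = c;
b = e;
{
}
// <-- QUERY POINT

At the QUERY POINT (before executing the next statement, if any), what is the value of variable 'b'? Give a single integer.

Step 1: declare e=89 at depth 0
Step 2: declare e=73 at depth 0
Step 3: declare e=25 at depth 0
Step 4: declare c=(read e)=25 at depth 0
Step 5: declare e=(read c)=25 at depth 0
Step 6: declare e=(read c)=25 at depth 0
Step 7: declare b=(read c)=25 at depth 0
Step 8: declare b=(read e)=25 at depth 0
Step 9: enter scope (depth=1)
Step 10: exit scope (depth=0)
Visible at query point: b=25 c=25 e=25

Answer: 25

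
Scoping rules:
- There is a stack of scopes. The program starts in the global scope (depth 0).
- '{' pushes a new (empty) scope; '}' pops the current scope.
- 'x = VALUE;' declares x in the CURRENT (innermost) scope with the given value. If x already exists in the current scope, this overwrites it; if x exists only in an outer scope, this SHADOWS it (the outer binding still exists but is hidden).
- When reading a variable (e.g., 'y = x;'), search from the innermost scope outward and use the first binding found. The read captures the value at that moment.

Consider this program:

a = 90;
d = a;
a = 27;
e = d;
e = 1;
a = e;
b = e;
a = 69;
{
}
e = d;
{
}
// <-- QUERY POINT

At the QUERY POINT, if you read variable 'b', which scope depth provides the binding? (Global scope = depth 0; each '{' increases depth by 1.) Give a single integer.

Answer: 0

Derivation:
Step 1: declare a=90 at depth 0
Step 2: declare d=(read a)=90 at depth 0
Step 3: declare a=27 at depth 0
Step 4: declare e=(read d)=90 at depth 0
Step 5: declare e=1 at depth 0
Step 6: declare a=(read e)=1 at depth 0
Step 7: declare b=(read e)=1 at depth 0
Step 8: declare a=69 at depth 0
Step 9: enter scope (depth=1)
Step 10: exit scope (depth=0)
Step 11: declare e=(read d)=90 at depth 0
Step 12: enter scope (depth=1)
Step 13: exit scope (depth=0)
Visible at query point: a=69 b=1 d=90 e=90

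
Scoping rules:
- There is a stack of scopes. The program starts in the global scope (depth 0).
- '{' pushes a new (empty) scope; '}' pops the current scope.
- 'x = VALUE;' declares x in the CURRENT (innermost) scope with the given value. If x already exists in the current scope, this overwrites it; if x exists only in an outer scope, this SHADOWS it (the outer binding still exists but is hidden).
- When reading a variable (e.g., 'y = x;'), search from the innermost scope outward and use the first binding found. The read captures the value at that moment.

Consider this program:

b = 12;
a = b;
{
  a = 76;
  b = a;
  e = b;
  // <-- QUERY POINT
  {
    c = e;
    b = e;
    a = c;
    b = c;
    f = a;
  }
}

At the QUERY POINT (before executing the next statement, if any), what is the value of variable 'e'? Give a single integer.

Step 1: declare b=12 at depth 0
Step 2: declare a=(read b)=12 at depth 0
Step 3: enter scope (depth=1)
Step 4: declare a=76 at depth 1
Step 5: declare b=(read a)=76 at depth 1
Step 6: declare e=(read b)=76 at depth 1
Visible at query point: a=76 b=76 e=76

Answer: 76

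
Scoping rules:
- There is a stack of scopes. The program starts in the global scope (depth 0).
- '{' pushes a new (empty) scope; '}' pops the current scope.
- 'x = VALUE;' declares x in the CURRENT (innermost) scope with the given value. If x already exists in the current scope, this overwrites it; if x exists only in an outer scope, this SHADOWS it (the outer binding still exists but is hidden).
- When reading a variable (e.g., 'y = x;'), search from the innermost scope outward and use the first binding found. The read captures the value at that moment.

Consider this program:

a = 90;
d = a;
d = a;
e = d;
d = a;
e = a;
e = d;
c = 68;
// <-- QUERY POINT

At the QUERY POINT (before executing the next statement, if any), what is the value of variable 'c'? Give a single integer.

Answer: 68

Derivation:
Step 1: declare a=90 at depth 0
Step 2: declare d=(read a)=90 at depth 0
Step 3: declare d=(read a)=90 at depth 0
Step 4: declare e=(read d)=90 at depth 0
Step 5: declare d=(read a)=90 at depth 0
Step 6: declare e=(read a)=90 at depth 0
Step 7: declare e=(read d)=90 at depth 0
Step 8: declare c=68 at depth 0
Visible at query point: a=90 c=68 d=90 e=90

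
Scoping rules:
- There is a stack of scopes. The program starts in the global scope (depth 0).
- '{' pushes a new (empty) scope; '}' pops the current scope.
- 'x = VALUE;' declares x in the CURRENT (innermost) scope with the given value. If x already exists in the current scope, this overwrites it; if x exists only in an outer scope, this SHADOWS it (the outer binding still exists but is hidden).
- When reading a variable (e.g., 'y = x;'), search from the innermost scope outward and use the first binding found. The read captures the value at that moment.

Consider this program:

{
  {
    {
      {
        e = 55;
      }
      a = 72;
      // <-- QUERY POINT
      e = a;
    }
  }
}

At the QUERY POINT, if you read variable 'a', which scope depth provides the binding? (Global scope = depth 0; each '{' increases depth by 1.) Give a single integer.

Step 1: enter scope (depth=1)
Step 2: enter scope (depth=2)
Step 3: enter scope (depth=3)
Step 4: enter scope (depth=4)
Step 5: declare e=55 at depth 4
Step 6: exit scope (depth=3)
Step 7: declare a=72 at depth 3
Visible at query point: a=72

Answer: 3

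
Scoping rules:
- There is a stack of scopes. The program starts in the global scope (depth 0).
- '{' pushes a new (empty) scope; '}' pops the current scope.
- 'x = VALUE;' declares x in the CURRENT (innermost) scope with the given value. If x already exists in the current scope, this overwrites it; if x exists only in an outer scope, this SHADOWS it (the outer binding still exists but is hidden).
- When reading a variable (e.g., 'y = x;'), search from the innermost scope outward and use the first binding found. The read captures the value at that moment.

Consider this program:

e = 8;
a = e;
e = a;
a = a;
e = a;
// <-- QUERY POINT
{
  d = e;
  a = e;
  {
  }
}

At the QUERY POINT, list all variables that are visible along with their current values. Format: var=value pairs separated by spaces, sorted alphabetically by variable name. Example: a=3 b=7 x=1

Answer: a=8 e=8

Derivation:
Step 1: declare e=8 at depth 0
Step 2: declare a=(read e)=8 at depth 0
Step 3: declare e=(read a)=8 at depth 0
Step 4: declare a=(read a)=8 at depth 0
Step 5: declare e=(read a)=8 at depth 0
Visible at query point: a=8 e=8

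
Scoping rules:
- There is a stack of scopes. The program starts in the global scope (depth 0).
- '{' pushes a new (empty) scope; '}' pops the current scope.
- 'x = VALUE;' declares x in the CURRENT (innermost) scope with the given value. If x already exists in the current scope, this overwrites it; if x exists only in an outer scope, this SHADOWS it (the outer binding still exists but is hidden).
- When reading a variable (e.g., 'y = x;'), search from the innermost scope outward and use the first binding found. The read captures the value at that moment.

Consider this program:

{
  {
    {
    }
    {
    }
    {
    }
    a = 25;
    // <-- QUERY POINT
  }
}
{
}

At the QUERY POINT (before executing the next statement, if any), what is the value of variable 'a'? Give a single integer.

Step 1: enter scope (depth=1)
Step 2: enter scope (depth=2)
Step 3: enter scope (depth=3)
Step 4: exit scope (depth=2)
Step 5: enter scope (depth=3)
Step 6: exit scope (depth=2)
Step 7: enter scope (depth=3)
Step 8: exit scope (depth=2)
Step 9: declare a=25 at depth 2
Visible at query point: a=25

Answer: 25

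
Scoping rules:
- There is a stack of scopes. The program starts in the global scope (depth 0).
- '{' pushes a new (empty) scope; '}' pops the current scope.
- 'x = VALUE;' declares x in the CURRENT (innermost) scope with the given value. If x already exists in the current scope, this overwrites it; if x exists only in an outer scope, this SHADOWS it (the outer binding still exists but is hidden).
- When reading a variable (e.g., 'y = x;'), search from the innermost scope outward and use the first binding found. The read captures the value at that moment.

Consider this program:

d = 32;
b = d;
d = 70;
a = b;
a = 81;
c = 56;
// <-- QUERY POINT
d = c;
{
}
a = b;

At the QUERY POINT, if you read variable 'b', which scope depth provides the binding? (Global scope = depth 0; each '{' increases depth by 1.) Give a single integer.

Step 1: declare d=32 at depth 0
Step 2: declare b=(read d)=32 at depth 0
Step 3: declare d=70 at depth 0
Step 4: declare a=(read b)=32 at depth 0
Step 5: declare a=81 at depth 0
Step 6: declare c=56 at depth 0
Visible at query point: a=81 b=32 c=56 d=70

Answer: 0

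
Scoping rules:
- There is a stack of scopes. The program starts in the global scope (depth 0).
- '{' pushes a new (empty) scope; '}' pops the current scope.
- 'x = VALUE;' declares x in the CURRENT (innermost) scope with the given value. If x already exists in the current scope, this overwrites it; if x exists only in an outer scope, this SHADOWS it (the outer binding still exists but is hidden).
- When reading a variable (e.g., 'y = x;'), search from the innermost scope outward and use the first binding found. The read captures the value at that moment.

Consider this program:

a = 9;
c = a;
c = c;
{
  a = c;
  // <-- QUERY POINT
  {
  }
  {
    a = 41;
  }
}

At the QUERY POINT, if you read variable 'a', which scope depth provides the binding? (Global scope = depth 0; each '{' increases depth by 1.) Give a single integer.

Answer: 1

Derivation:
Step 1: declare a=9 at depth 0
Step 2: declare c=(read a)=9 at depth 0
Step 3: declare c=(read c)=9 at depth 0
Step 4: enter scope (depth=1)
Step 5: declare a=(read c)=9 at depth 1
Visible at query point: a=9 c=9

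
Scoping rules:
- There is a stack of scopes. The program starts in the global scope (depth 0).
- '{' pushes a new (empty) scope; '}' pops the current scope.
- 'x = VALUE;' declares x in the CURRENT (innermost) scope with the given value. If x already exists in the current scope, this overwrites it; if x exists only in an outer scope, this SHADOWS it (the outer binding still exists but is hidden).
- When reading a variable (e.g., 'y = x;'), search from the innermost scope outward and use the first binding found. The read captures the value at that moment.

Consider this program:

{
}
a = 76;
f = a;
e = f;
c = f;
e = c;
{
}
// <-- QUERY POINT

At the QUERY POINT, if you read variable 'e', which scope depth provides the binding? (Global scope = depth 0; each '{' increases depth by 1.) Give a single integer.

Step 1: enter scope (depth=1)
Step 2: exit scope (depth=0)
Step 3: declare a=76 at depth 0
Step 4: declare f=(read a)=76 at depth 0
Step 5: declare e=(read f)=76 at depth 0
Step 6: declare c=(read f)=76 at depth 0
Step 7: declare e=(read c)=76 at depth 0
Step 8: enter scope (depth=1)
Step 9: exit scope (depth=0)
Visible at query point: a=76 c=76 e=76 f=76

Answer: 0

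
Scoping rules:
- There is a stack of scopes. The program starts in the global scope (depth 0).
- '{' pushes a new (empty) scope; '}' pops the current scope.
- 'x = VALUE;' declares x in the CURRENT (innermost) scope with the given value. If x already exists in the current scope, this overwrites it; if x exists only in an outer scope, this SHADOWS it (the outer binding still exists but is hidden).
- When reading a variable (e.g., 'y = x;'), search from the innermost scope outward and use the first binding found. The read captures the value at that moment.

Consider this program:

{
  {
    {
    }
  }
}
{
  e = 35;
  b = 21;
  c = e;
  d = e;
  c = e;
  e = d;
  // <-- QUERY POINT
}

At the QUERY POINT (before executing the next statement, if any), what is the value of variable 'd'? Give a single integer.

Step 1: enter scope (depth=1)
Step 2: enter scope (depth=2)
Step 3: enter scope (depth=3)
Step 4: exit scope (depth=2)
Step 5: exit scope (depth=1)
Step 6: exit scope (depth=0)
Step 7: enter scope (depth=1)
Step 8: declare e=35 at depth 1
Step 9: declare b=21 at depth 1
Step 10: declare c=(read e)=35 at depth 1
Step 11: declare d=(read e)=35 at depth 1
Step 12: declare c=(read e)=35 at depth 1
Step 13: declare e=(read d)=35 at depth 1
Visible at query point: b=21 c=35 d=35 e=35

Answer: 35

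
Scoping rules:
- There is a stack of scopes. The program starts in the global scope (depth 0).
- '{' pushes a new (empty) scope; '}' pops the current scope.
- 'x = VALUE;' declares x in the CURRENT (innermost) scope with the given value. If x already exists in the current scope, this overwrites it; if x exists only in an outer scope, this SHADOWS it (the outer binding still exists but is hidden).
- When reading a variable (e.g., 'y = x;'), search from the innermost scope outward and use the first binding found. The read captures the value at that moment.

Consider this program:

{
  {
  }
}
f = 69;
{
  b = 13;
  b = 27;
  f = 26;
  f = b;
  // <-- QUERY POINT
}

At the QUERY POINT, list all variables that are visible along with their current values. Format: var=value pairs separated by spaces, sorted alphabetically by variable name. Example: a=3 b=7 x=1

Answer: b=27 f=27

Derivation:
Step 1: enter scope (depth=1)
Step 2: enter scope (depth=2)
Step 3: exit scope (depth=1)
Step 4: exit scope (depth=0)
Step 5: declare f=69 at depth 0
Step 6: enter scope (depth=1)
Step 7: declare b=13 at depth 1
Step 8: declare b=27 at depth 1
Step 9: declare f=26 at depth 1
Step 10: declare f=(read b)=27 at depth 1
Visible at query point: b=27 f=27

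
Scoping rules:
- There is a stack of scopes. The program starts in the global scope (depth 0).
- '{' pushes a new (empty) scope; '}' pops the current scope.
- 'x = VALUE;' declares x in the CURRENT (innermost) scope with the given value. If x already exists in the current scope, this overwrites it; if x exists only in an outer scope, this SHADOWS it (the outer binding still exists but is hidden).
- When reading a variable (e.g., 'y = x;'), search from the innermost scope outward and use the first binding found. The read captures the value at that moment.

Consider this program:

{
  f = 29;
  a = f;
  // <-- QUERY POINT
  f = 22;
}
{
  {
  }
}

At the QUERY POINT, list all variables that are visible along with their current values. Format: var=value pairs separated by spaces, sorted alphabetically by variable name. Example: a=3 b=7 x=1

Answer: a=29 f=29

Derivation:
Step 1: enter scope (depth=1)
Step 2: declare f=29 at depth 1
Step 3: declare a=(read f)=29 at depth 1
Visible at query point: a=29 f=29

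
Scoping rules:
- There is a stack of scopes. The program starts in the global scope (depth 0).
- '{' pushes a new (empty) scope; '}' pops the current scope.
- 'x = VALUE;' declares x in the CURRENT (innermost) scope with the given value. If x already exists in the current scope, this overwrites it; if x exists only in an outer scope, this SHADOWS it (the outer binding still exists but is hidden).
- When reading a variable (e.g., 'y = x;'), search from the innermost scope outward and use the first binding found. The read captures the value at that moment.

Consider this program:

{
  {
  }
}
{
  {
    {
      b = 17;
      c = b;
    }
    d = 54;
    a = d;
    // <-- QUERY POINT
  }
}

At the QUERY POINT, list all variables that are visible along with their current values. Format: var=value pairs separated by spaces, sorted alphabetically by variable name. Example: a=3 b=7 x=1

Step 1: enter scope (depth=1)
Step 2: enter scope (depth=2)
Step 3: exit scope (depth=1)
Step 4: exit scope (depth=0)
Step 5: enter scope (depth=1)
Step 6: enter scope (depth=2)
Step 7: enter scope (depth=3)
Step 8: declare b=17 at depth 3
Step 9: declare c=(read b)=17 at depth 3
Step 10: exit scope (depth=2)
Step 11: declare d=54 at depth 2
Step 12: declare a=(read d)=54 at depth 2
Visible at query point: a=54 d=54

Answer: a=54 d=54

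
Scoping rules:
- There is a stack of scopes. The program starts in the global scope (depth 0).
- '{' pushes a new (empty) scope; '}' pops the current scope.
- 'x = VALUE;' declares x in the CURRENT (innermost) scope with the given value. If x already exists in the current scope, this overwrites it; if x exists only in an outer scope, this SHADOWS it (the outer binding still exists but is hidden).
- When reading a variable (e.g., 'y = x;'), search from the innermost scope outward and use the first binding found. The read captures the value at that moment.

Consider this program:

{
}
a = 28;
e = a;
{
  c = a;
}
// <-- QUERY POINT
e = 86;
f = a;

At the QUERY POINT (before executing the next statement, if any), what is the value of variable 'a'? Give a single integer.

Answer: 28

Derivation:
Step 1: enter scope (depth=1)
Step 2: exit scope (depth=0)
Step 3: declare a=28 at depth 0
Step 4: declare e=(read a)=28 at depth 0
Step 5: enter scope (depth=1)
Step 6: declare c=(read a)=28 at depth 1
Step 7: exit scope (depth=0)
Visible at query point: a=28 e=28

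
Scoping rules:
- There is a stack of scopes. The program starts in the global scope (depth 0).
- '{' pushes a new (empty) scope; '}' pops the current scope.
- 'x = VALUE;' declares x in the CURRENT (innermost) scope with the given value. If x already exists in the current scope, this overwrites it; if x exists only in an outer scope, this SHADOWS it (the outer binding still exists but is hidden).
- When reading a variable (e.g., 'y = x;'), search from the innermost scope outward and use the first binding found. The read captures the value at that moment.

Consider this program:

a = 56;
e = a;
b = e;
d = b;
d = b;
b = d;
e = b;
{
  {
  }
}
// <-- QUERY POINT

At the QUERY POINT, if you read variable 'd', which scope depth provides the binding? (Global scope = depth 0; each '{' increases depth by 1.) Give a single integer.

Step 1: declare a=56 at depth 0
Step 2: declare e=(read a)=56 at depth 0
Step 3: declare b=(read e)=56 at depth 0
Step 4: declare d=(read b)=56 at depth 0
Step 5: declare d=(read b)=56 at depth 0
Step 6: declare b=(read d)=56 at depth 0
Step 7: declare e=(read b)=56 at depth 0
Step 8: enter scope (depth=1)
Step 9: enter scope (depth=2)
Step 10: exit scope (depth=1)
Step 11: exit scope (depth=0)
Visible at query point: a=56 b=56 d=56 e=56

Answer: 0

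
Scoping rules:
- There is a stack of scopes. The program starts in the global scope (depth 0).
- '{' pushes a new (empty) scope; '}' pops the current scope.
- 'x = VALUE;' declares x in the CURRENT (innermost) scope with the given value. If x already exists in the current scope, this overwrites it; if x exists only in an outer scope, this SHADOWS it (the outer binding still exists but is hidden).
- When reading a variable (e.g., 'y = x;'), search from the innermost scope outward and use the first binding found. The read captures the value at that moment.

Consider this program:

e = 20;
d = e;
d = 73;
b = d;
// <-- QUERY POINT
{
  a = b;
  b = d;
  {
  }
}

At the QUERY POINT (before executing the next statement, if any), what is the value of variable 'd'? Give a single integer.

Answer: 73

Derivation:
Step 1: declare e=20 at depth 0
Step 2: declare d=(read e)=20 at depth 0
Step 3: declare d=73 at depth 0
Step 4: declare b=(read d)=73 at depth 0
Visible at query point: b=73 d=73 e=20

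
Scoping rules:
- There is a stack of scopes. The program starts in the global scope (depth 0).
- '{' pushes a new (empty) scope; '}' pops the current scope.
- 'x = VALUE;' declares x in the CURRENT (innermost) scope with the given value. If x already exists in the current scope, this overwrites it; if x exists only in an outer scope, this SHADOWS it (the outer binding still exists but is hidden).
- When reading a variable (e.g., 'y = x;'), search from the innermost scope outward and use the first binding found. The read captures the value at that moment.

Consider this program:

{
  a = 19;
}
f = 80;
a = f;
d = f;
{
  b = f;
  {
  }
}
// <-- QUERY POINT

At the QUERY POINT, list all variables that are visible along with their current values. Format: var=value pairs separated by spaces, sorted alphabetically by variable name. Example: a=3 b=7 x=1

Step 1: enter scope (depth=1)
Step 2: declare a=19 at depth 1
Step 3: exit scope (depth=0)
Step 4: declare f=80 at depth 0
Step 5: declare a=(read f)=80 at depth 0
Step 6: declare d=(read f)=80 at depth 0
Step 7: enter scope (depth=1)
Step 8: declare b=(read f)=80 at depth 1
Step 9: enter scope (depth=2)
Step 10: exit scope (depth=1)
Step 11: exit scope (depth=0)
Visible at query point: a=80 d=80 f=80

Answer: a=80 d=80 f=80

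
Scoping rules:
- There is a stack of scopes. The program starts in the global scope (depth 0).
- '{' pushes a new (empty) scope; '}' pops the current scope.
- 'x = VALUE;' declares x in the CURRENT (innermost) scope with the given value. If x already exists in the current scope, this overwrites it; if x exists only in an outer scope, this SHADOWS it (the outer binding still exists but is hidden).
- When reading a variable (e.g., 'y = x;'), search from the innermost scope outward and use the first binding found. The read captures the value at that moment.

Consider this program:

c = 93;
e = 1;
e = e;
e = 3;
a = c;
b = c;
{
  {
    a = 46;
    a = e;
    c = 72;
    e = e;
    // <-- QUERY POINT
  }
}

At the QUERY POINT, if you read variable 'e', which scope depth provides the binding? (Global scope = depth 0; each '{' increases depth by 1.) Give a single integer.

Step 1: declare c=93 at depth 0
Step 2: declare e=1 at depth 0
Step 3: declare e=(read e)=1 at depth 0
Step 4: declare e=3 at depth 0
Step 5: declare a=(read c)=93 at depth 0
Step 6: declare b=(read c)=93 at depth 0
Step 7: enter scope (depth=1)
Step 8: enter scope (depth=2)
Step 9: declare a=46 at depth 2
Step 10: declare a=(read e)=3 at depth 2
Step 11: declare c=72 at depth 2
Step 12: declare e=(read e)=3 at depth 2
Visible at query point: a=3 b=93 c=72 e=3

Answer: 2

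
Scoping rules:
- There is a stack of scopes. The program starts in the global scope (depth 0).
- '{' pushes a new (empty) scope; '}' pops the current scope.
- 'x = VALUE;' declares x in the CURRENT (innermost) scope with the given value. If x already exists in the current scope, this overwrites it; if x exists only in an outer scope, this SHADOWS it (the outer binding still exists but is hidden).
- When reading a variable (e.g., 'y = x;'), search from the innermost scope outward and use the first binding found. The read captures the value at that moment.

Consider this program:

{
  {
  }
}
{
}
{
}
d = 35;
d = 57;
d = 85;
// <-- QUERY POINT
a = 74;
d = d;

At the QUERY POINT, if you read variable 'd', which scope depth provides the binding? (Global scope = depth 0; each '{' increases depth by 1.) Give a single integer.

Step 1: enter scope (depth=1)
Step 2: enter scope (depth=2)
Step 3: exit scope (depth=1)
Step 4: exit scope (depth=0)
Step 5: enter scope (depth=1)
Step 6: exit scope (depth=0)
Step 7: enter scope (depth=1)
Step 8: exit scope (depth=0)
Step 9: declare d=35 at depth 0
Step 10: declare d=57 at depth 0
Step 11: declare d=85 at depth 0
Visible at query point: d=85

Answer: 0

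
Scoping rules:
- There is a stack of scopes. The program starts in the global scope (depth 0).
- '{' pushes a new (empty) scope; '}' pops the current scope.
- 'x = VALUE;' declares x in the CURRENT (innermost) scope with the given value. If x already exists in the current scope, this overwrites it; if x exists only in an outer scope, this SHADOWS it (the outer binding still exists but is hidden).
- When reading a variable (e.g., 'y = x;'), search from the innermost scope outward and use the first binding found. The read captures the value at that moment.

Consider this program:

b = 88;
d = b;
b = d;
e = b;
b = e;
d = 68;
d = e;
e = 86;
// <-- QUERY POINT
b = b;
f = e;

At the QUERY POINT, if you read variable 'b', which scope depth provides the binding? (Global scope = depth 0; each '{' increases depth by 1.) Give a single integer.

Answer: 0

Derivation:
Step 1: declare b=88 at depth 0
Step 2: declare d=(read b)=88 at depth 0
Step 3: declare b=(read d)=88 at depth 0
Step 4: declare e=(read b)=88 at depth 0
Step 5: declare b=(read e)=88 at depth 0
Step 6: declare d=68 at depth 0
Step 7: declare d=(read e)=88 at depth 0
Step 8: declare e=86 at depth 0
Visible at query point: b=88 d=88 e=86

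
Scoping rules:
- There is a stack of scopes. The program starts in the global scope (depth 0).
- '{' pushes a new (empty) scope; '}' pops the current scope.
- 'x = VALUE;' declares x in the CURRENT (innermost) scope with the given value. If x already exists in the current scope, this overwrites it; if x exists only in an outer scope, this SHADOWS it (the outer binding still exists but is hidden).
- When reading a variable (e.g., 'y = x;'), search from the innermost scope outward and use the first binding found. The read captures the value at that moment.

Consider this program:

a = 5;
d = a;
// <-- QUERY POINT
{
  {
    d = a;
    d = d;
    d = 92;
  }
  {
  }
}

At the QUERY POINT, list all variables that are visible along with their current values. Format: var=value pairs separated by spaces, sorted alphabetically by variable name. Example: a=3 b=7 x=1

Step 1: declare a=5 at depth 0
Step 2: declare d=(read a)=5 at depth 0
Visible at query point: a=5 d=5

Answer: a=5 d=5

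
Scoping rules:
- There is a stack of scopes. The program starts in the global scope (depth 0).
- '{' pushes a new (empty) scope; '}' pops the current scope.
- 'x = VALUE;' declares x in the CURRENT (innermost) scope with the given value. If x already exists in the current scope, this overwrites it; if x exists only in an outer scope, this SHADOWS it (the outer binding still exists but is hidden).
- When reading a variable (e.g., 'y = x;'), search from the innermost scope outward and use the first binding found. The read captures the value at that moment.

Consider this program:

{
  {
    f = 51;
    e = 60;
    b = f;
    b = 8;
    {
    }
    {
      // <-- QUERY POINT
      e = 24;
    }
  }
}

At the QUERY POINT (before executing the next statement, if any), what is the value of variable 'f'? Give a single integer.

Step 1: enter scope (depth=1)
Step 2: enter scope (depth=2)
Step 3: declare f=51 at depth 2
Step 4: declare e=60 at depth 2
Step 5: declare b=(read f)=51 at depth 2
Step 6: declare b=8 at depth 2
Step 7: enter scope (depth=3)
Step 8: exit scope (depth=2)
Step 9: enter scope (depth=3)
Visible at query point: b=8 e=60 f=51

Answer: 51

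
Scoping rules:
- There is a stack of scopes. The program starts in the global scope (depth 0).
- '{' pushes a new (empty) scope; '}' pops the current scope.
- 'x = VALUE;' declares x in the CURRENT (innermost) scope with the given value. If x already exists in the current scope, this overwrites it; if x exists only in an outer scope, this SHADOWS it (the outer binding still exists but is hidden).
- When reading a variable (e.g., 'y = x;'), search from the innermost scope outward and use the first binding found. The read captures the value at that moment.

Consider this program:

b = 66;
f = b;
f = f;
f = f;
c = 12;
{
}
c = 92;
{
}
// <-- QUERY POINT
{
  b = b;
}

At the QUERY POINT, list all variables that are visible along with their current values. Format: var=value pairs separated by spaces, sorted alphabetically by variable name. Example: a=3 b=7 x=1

Answer: b=66 c=92 f=66

Derivation:
Step 1: declare b=66 at depth 0
Step 2: declare f=(read b)=66 at depth 0
Step 3: declare f=(read f)=66 at depth 0
Step 4: declare f=(read f)=66 at depth 0
Step 5: declare c=12 at depth 0
Step 6: enter scope (depth=1)
Step 7: exit scope (depth=0)
Step 8: declare c=92 at depth 0
Step 9: enter scope (depth=1)
Step 10: exit scope (depth=0)
Visible at query point: b=66 c=92 f=66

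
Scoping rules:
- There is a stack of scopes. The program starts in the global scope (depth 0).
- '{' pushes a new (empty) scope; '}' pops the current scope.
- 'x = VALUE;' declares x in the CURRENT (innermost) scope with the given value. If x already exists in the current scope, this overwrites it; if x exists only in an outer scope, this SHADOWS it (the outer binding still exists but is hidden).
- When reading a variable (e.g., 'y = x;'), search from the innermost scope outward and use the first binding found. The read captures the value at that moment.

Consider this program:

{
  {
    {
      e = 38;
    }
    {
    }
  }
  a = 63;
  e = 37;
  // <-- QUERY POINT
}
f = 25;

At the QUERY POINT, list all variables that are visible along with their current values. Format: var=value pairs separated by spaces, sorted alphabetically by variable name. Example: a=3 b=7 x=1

Step 1: enter scope (depth=1)
Step 2: enter scope (depth=2)
Step 3: enter scope (depth=3)
Step 4: declare e=38 at depth 3
Step 5: exit scope (depth=2)
Step 6: enter scope (depth=3)
Step 7: exit scope (depth=2)
Step 8: exit scope (depth=1)
Step 9: declare a=63 at depth 1
Step 10: declare e=37 at depth 1
Visible at query point: a=63 e=37

Answer: a=63 e=37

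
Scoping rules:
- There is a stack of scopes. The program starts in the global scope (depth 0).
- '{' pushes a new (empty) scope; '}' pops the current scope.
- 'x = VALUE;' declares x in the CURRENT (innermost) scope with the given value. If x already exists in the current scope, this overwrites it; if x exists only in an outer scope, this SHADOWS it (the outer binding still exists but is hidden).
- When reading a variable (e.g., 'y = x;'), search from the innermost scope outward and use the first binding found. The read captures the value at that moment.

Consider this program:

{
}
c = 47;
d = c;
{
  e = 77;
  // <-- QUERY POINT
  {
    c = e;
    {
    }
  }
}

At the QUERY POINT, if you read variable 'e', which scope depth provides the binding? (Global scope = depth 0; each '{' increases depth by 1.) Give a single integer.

Answer: 1

Derivation:
Step 1: enter scope (depth=1)
Step 2: exit scope (depth=0)
Step 3: declare c=47 at depth 0
Step 4: declare d=(read c)=47 at depth 0
Step 5: enter scope (depth=1)
Step 6: declare e=77 at depth 1
Visible at query point: c=47 d=47 e=77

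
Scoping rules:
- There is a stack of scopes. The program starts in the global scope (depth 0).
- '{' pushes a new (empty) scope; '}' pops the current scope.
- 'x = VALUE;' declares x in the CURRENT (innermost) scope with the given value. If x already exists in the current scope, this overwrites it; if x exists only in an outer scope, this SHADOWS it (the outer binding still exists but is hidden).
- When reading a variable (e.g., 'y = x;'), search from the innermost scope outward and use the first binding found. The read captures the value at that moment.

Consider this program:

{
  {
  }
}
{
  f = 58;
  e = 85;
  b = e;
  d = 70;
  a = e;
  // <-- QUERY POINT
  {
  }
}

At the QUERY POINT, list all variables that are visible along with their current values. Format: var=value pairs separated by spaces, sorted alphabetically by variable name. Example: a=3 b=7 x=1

Answer: a=85 b=85 d=70 e=85 f=58

Derivation:
Step 1: enter scope (depth=1)
Step 2: enter scope (depth=2)
Step 3: exit scope (depth=1)
Step 4: exit scope (depth=0)
Step 5: enter scope (depth=1)
Step 6: declare f=58 at depth 1
Step 7: declare e=85 at depth 1
Step 8: declare b=(read e)=85 at depth 1
Step 9: declare d=70 at depth 1
Step 10: declare a=(read e)=85 at depth 1
Visible at query point: a=85 b=85 d=70 e=85 f=58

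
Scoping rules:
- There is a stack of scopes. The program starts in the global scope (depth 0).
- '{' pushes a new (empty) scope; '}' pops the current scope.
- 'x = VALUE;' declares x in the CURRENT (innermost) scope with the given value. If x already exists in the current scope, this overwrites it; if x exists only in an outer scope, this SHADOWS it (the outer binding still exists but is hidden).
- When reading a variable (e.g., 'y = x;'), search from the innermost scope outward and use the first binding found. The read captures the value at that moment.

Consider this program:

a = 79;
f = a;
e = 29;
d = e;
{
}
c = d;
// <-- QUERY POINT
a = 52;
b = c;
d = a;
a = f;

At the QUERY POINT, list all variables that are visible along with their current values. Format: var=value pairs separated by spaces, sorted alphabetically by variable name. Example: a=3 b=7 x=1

Answer: a=79 c=29 d=29 e=29 f=79

Derivation:
Step 1: declare a=79 at depth 0
Step 2: declare f=(read a)=79 at depth 0
Step 3: declare e=29 at depth 0
Step 4: declare d=(read e)=29 at depth 0
Step 5: enter scope (depth=1)
Step 6: exit scope (depth=0)
Step 7: declare c=(read d)=29 at depth 0
Visible at query point: a=79 c=29 d=29 e=29 f=79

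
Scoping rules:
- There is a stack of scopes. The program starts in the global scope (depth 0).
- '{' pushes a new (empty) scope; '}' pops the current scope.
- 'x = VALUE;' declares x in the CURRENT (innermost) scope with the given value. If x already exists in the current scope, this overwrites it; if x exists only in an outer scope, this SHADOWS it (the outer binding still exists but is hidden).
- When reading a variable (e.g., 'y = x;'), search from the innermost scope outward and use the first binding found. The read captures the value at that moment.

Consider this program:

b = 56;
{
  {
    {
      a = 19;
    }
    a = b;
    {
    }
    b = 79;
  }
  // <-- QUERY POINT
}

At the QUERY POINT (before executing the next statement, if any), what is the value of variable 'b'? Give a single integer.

Answer: 56

Derivation:
Step 1: declare b=56 at depth 0
Step 2: enter scope (depth=1)
Step 3: enter scope (depth=2)
Step 4: enter scope (depth=3)
Step 5: declare a=19 at depth 3
Step 6: exit scope (depth=2)
Step 7: declare a=(read b)=56 at depth 2
Step 8: enter scope (depth=3)
Step 9: exit scope (depth=2)
Step 10: declare b=79 at depth 2
Step 11: exit scope (depth=1)
Visible at query point: b=56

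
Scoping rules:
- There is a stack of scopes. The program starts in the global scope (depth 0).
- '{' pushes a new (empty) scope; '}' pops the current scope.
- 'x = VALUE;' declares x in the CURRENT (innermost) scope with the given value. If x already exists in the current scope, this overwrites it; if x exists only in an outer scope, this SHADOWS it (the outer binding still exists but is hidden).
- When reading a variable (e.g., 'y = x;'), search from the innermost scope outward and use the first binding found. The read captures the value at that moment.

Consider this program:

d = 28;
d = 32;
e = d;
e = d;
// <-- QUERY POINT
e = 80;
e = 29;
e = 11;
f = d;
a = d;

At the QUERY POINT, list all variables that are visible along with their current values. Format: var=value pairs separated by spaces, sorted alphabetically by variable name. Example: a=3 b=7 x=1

Step 1: declare d=28 at depth 0
Step 2: declare d=32 at depth 0
Step 3: declare e=(read d)=32 at depth 0
Step 4: declare e=(read d)=32 at depth 0
Visible at query point: d=32 e=32

Answer: d=32 e=32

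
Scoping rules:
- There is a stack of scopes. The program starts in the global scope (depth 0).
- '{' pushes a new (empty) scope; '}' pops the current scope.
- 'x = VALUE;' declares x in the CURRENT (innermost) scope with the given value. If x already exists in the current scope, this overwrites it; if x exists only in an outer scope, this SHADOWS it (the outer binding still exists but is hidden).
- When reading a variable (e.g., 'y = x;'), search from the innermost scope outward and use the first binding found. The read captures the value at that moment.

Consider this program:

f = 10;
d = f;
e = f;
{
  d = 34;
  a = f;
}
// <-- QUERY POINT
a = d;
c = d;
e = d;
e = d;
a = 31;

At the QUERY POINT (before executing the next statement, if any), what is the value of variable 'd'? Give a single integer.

Step 1: declare f=10 at depth 0
Step 2: declare d=(read f)=10 at depth 0
Step 3: declare e=(read f)=10 at depth 0
Step 4: enter scope (depth=1)
Step 5: declare d=34 at depth 1
Step 6: declare a=(read f)=10 at depth 1
Step 7: exit scope (depth=0)
Visible at query point: d=10 e=10 f=10

Answer: 10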